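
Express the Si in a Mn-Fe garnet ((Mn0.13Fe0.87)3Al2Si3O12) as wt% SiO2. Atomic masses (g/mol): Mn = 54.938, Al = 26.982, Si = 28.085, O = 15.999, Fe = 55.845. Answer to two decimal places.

36.24 wt%

M((Mn0.13Fe0.87)3Al2Si3O12) = 497.388 g/mol; M(SiO2) = 60.083 g/mol.
Moles SiO2 per formula unit = 3 Si ÷ 1 = 3.0000.
SiO2 fraction = (3.0000 × 60.083) / 497.388 = 180.249/497.388 = 0.3624.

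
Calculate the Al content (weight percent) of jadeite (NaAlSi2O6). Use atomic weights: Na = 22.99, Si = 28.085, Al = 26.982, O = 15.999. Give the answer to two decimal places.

13.35 weight percent

M(NaAlSi2O6) = 202.136 g/mol.
Al contributes 1 × 26.982 = 26.982 g per mole.
26.982/202.136 = 0.1335 → 13.35%.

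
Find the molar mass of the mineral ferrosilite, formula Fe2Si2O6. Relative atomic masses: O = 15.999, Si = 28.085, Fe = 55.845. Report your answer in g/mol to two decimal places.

The formula mass is the sum 2×55.845 + 2×28.085 + 6×15.999.

263.85 g/mol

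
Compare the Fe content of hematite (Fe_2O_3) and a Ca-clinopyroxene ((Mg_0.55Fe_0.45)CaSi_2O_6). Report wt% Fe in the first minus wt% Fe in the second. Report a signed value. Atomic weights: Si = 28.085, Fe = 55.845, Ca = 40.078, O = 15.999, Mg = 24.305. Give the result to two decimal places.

Fe in Fe_2O_3: molar mass 159.687 g/mol; 2×55.845 = 111.690 g → 69.94 wt%.
Fe in (Mg_0.55Fe_0.45)CaSi_2O_6: molar mass 230.740 g/mol; 0.45×55.845 = 25.130 g → 10.89 wt%.
Difference = 69.94 − 10.89 = 59.05 percentage points.

59.05 percentage points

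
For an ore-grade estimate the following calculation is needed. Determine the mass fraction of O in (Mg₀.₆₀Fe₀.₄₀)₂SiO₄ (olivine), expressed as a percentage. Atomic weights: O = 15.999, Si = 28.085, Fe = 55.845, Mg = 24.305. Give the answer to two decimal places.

38.57 mass %

Formula mass = 1.20×24.305 + 0.80×55.845 + 1×28.085 + 4×15.999 = 165.923 g/mol, of which 63.996 g is O.
So O makes up 63.996/165.923 = 0.3857 of the mass, i.e. 38.57%.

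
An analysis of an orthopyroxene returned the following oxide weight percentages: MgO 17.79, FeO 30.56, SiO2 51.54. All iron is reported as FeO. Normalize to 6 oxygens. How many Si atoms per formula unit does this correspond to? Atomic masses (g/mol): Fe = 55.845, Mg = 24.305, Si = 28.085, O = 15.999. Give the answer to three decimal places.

1.993 Si apfu

17.79 wt% MgO ÷ 40.304 g/mol = 0.44140 mol, giving 0.44140 Mg and 0.44140 O.
30.56 wt% FeO ÷ 71.844 g/mol = 0.42537 mol, giving 0.42537 Fe and 0.42537 O.
51.54 wt% SiO2 ÷ 60.083 g/mol = 0.85781 mol, giving 0.85781 Si and 1.71562 O.
Oxygen sums to 2.58239; scaling by 6/2.58239 = 2.32343 puts the formula on 6 O.
Si: 0.85781 × 2.32343 = 1.993 atoms per formula unit.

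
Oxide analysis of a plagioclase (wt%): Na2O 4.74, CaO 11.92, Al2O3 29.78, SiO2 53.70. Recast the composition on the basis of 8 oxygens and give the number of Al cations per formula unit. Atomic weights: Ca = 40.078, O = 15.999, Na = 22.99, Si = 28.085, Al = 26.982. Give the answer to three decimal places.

Na2O: 4.74/61.979 = 0.07648 mol → 0.15296 mol Na, 0.07648 mol O.
CaO: 11.92/56.077 = 0.21256 mol → 0.21256 mol Ca, 0.21256 mol O.
Al2O3: 29.78/101.961 = 0.29207 mol → 0.58414 mol Al, 0.87621 mol O.
SiO2: 53.70/60.083 = 0.89376 mol → 0.89376 mol Si, 1.78752 mol O.
Total oxygen = 2.95277 mol. Normalization factor = 8/2.95277 = 2.70932.
Al per 8 O = 0.58414 × 2.70932 = 1.583.

1.583 Al apfu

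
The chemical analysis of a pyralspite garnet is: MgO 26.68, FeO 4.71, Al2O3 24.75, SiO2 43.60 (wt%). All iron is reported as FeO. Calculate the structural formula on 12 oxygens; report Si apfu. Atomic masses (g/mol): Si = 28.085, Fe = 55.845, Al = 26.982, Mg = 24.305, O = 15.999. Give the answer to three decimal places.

26.68 wt% MgO ÷ 40.304 g/mol = 0.66197 mol, giving 0.66197 Mg and 0.66197 O.
4.71 wt% FeO ÷ 71.844 g/mol = 0.06556 mol, giving 0.06556 Fe and 0.06556 O.
24.75 wt% Al2O3 ÷ 101.961 g/mol = 0.24274 mol, giving 0.48548 Al and 0.72822 O.
43.60 wt% SiO2 ÷ 60.083 g/mol = 0.72566 mol, giving 0.72566 Si and 1.45132 O.
Oxygen sums to 2.90707; scaling by 12/2.90707 = 4.12787 puts the formula on 12 O.
Si: 0.72566 × 4.12787 = 2.995 atoms per formula unit.

2.995 Si apfu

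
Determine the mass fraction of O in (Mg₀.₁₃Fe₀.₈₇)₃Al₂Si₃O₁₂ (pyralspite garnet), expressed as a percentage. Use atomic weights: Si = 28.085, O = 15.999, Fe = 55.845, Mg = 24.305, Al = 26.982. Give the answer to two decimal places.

Molar mass of (Mg₀.₁₃Fe₀.₈₇)₃Al₂Si₃O₁₂: 0.39·24.305 + 2.61·55.845 + 2·26.982 + 3·28.085 + 12·15.999 = 485.441 g/mol.
Mass of O per formula unit: 12 × 15.999 = 191.988 g.
Weight fraction O = 191.988 / 485.441 = 0.3955.

39.55 mass %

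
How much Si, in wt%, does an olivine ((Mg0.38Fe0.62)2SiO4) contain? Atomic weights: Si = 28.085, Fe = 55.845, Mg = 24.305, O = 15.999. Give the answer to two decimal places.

15.62 wt%

M((Mg0.38Fe0.62)2SiO4) = 179.801 g/mol.
Si contributes 1 × 28.085 = 28.085 g per mole.
28.085/179.801 = 0.1562 → 15.62%.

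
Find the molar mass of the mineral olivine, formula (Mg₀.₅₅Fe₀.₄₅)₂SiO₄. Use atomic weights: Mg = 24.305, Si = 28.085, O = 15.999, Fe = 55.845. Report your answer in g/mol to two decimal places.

M = 1.10×24.305 + 0.90×55.845 + 1×28.085 + 4×15.999

169.08 g/mol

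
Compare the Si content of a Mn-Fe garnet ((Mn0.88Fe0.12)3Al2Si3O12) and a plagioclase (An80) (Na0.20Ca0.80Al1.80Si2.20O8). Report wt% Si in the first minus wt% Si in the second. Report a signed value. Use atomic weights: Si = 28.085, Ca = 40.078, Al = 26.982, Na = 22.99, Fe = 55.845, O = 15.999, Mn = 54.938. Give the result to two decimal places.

-5.46 percentage points

First mineral: 84.255 g Si in 495.348 g formula = 17.01 wt% Si.
Second mineral: 61.787 g Si in 275.007 g formula = 22.47 wt% Si.
17.01% − 22.47% gives a difference of -5.46 percentage points.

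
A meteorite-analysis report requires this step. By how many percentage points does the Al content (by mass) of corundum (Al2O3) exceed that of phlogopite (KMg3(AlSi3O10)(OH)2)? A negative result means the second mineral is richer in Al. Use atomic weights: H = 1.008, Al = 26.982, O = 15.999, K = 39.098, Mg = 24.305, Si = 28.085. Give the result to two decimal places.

46.46 percentage points

First mineral: 53.964 g Al in 101.961 g formula = 52.93 wt% Al.
Second mineral: 26.982 g Al in 417.254 g formula = 6.47 wt% Al.
52.93% − 6.47% gives a difference of 46.46 percentage points.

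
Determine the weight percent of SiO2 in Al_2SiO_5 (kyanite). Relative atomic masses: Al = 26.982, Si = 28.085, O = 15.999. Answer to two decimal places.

37.08 wt%

Molar mass of Al_2SiO_5 = 2·26.982 + 1·28.085 + 5·15.999 = 162.044 g/mol.
Each formula unit contains 1 Si, equivalent to 1/1 = 1.0000 mol SiO2.
M(SiO2) = 1×28.085 + 2×15.999 = 60.083 g/mol.
Mass of SiO2 per formula unit = 1.0000 × 60.083 = 60.083 g.
SiO2 wt% = 60.083 / 162.044 × 100 = 37.08%.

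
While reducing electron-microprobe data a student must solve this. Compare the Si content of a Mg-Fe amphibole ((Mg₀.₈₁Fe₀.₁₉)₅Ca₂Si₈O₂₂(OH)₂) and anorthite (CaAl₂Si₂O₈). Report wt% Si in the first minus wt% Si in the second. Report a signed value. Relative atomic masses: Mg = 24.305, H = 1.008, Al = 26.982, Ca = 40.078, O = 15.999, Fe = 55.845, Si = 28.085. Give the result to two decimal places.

6.48 percentage points

M((Mg₀.₈₁Fe₀.₁₉)₅Ca₂Si₈O₂₂(OH)₂) = 842.316 g/mol, so wt% Si = 224.680/842.316 × 100 = 26.67%.
M(CaAl₂Si₂O₈) = 278.204 g/mol, so wt% Si = 56.170/278.204 × 100 = 20.19%.
26.67 − 20.19 = 6.48 pp.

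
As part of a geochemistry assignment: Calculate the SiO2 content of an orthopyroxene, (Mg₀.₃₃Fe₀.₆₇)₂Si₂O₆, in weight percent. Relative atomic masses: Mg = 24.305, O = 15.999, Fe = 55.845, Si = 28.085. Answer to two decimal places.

M((Mg₀.₃₃Fe₀.₆₇)₂Si₂O₆) = 243.038 g/mol; M(SiO2) = 60.083 g/mol.
Moles SiO2 per formula unit = 2 Si ÷ 1 = 2.0000.
SiO2 fraction = (2.0000 × 60.083) / 243.038 = 120.166/243.038 = 0.4944.

49.44 wt%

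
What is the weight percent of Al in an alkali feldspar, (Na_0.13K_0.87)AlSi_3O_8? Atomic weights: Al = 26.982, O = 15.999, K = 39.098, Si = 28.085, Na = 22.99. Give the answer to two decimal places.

Molar mass of (Na_0.13K_0.87)AlSi_3O_8: 0.13*22.99 + 0.87*39.098 + 1*26.982 + 3*28.085 + 8*15.999 = 276.233 g/mol.
Mass of Al per formula unit: 1 × 26.982 = 26.982 g.
Weight fraction Al = 26.982 / 276.233 = 0.0977.

9.77 mass %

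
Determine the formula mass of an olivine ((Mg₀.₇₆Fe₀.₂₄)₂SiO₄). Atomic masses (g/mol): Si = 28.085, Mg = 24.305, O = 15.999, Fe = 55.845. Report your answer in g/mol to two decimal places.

Mg: 1.52 × 24.305 = 36.9436
Fe: 0.48 × 55.845 = 26.8056
Si: 1 × 28.085 = 28.0850
O: 4 × 15.999 = 63.9960
Summing the contributions gives the formula mass.

155.83 g/mol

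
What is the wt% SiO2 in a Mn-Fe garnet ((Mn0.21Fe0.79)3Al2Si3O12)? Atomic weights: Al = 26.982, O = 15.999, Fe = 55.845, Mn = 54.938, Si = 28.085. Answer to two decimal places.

Molar mass of (Mn0.21Fe0.79)3Al2Si3O12 = 0.63*54.938 + 2.37*55.845 + 2*26.982 + 3*28.085 + 12*15.999 = 497.171 g/mol.
Each formula unit contains 3 Si, equivalent to 3/1 = 3.0000 mol SiO2.
M(SiO2) = 1×28.085 + 2×15.999 = 60.083 g/mol.
Mass of SiO2 per formula unit = 3.0000 × 60.083 = 180.249 g.
SiO2 wt% = 180.249 / 497.171 × 100 = 36.25%.

36.25 wt%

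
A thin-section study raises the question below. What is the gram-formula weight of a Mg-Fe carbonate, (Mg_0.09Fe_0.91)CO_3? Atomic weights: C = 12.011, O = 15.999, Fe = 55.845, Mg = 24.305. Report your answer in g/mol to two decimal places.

M = 0.09(24.305) + 0.91(55.845) + 1(12.011) + 3(15.999)

113.01 g/mol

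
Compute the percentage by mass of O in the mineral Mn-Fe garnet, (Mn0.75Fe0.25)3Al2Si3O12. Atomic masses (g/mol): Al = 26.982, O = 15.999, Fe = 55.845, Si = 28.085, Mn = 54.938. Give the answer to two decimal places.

38.73 weight percent

Molar mass of (Mn0.75Fe0.25)3Al2Si3O12: 2.25*54.938 + 0.75*55.845 + 2*26.982 + 3*28.085 + 12*15.999 = 495.701 g/mol.
Mass of O per formula unit: 12 × 15.999 = 191.988 g.
Weight fraction O = 191.988 / 495.701 = 0.3873.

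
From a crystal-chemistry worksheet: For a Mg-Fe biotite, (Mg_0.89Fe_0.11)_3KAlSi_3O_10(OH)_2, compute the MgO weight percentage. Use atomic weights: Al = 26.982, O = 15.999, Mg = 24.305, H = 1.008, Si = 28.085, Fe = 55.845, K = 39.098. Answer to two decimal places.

25.16 wt%

Molar mass of (Mg_0.89Fe_0.11)_3KAlSi_3O_10(OH)_2 = 2.67*24.305 + 0.33*55.845 + 1*39.098 + 1*26.982 + 3*28.085 + 12*15.999 + 2*1.008 = 427.662 g/mol.
Each formula unit contains 2.67 Mg, equivalent to 2.67/1 = 2.6700 mol MgO.
M(MgO) = 1×24.305 + 1×15.999 = 40.304 g/mol.
Mass of MgO per formula unit = 2.6700 × 40.304 = 107.612 g.
MgO wt% = 107.612 / 427.662 × 100 = 25.16%.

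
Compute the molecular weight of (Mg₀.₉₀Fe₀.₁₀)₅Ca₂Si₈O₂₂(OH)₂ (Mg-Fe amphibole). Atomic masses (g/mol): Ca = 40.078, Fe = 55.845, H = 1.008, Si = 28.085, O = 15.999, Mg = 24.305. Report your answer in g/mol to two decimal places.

M = 4.50*24.305 + 0.50*55.845 + 2*40.078 + 8*28.085 + 24*15.999 + 2*1.008

828.12 g/mol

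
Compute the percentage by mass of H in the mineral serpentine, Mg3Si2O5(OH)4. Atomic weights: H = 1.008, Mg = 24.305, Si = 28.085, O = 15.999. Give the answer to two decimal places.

1.46 mass %

Molar mass of Mg3Si2O5(OH)4: 3×24.305 + 2×28.085 + 9×15.999 + 4×1.008 = 277.108 g/mol.
Mass of H per formula unit: 4 × 1.008 = 4.032 g.
Weight fraction H = 4.032 / 277.108 = 0.0146.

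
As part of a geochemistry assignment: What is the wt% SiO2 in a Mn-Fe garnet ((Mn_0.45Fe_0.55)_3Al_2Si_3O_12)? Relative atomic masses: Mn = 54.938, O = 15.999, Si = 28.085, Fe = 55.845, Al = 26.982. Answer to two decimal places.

36.30 wt%

M((Mn_0.45Fe_0.55)_3Al_2Si_3O_12) = 496.518 g/mol; M(SiO2) = 60.083 g/mol.
Moles SiO2 per formula unit = 3 Si ÷ 1 = 3.0000.
SiO2 fraction = (3.0000 × 60.083) / 496.518 = 180.249/496.518 = 0.3630.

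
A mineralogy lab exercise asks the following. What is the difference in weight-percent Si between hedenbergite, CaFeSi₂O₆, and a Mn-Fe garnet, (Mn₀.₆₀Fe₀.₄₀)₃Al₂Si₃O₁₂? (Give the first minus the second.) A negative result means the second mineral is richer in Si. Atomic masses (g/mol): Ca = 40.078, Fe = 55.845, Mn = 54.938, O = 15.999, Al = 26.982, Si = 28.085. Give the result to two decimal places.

5.66 percentage points

First mineral: 56.170 g Si in 248.087 g formula = 22.64 wt% Si.
Second mineral: 84.255 g Si in 496.109 g formula = 16.98 wt% Si.
22.64% − 16.98% gives a difference of 5.66 percentage points.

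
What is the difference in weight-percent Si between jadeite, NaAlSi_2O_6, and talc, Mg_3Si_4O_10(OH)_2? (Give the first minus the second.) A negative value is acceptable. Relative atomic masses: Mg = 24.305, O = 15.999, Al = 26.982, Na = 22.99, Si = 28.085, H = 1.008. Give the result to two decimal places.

Si in NaAlSi_2O_6: molar mass 202.136 g/mol; 2×28.085 = 56.170 g → 27.79 wt%.
Si in Mg_3Si_4O_10(OH)_2: molar mass 379.259 g/mol; 4×28.085 = 112.340 g → 29.62 wt%.
Difference = 27.79 − 29.62 = -1.83 percentage points.

-1.83 percentage points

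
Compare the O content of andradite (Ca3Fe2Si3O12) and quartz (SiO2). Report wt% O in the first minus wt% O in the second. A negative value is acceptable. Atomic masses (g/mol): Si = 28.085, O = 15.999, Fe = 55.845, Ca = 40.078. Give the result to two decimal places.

-15.48 percentage points

First mineral: 191.988 g O in 508.167 g formula = 37.78 wt% O.
Second mineral: 31.998 g O in 60.083 g formula = 53.26 wt% O.
37.78% − 53.26% gives a difference of -15.48 percentage points.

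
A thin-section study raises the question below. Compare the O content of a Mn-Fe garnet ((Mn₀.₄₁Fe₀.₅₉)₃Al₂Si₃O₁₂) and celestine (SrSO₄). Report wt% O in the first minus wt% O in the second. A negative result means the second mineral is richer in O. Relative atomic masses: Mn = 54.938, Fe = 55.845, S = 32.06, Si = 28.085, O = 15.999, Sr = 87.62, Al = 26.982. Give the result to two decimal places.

3.82 percentage points

First mineral: 191.988 g O in 496.626 g formula = 38.66 wt% O.
Second mineral: 63.996 g O in 183.676 g formula = 34.84 wt% O.
38.66% − 34.84% gives a difference of 3.82 percentage points.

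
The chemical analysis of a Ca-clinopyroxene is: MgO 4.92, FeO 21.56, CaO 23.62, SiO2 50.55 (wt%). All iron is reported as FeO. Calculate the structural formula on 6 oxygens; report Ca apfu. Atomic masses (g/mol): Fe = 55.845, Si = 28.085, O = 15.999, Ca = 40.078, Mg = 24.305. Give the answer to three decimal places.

MgO (M=40.304): mol = 0.12207; Mg = 0.12207, O = 0.12207.
FeO (M=71.844): mol = 0.30009; Fe = 0.30009, O = 0.30009.
CaO (M=56.077): mol = 0.42121; Ca = 0.42121, O = 0.42121.
SiO2 (M=60.083): mol = 0.84134; Si = 0.84134, O = 1.68268.
ΣO = 2.52605; factor = 6/ΣO = 2.37525.
Ca apfu = 0.42121 × 2.37525 = 1.000.

1.000 Ca apfu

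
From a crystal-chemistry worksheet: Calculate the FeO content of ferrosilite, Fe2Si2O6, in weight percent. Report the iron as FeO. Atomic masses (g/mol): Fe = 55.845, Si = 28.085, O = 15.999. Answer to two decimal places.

Formula mass = 263.854 g/mol.
2 Fe → 2.0000 mol FeO per formula unit; M(FeO) = 71.844, so FeO mass = 143.688 g.
143.688/263.854 × 100 = 54.46 wt%.

54.46 wt%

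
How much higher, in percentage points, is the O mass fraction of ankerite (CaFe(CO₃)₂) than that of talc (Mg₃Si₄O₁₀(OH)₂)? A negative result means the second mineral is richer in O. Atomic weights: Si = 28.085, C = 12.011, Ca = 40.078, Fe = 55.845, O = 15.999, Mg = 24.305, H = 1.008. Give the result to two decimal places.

-6.17 percentage points

First mineral: 95.994 g O in 215.939 g formula = 44.45 wt% O.
Second mineral: 191.988 g O in 379.259 g formula = 50.62 wt% O.
44.45% − 50.62% gives a difference of -6.17 percentage points.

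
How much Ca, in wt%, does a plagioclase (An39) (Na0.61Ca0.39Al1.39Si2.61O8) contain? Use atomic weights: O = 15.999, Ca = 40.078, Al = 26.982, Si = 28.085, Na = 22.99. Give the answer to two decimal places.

5.82 wt%

Molar mass of Na0.61Ca0.39Al1.39Si2.61O8: 0.61×22.99 + 0.39×40.078 + 1.39×26.982 + 2.61×28.085 + 8×15.999 = 268.453 g/mol.
Mass of Ca per formula unit: 0.39 × 40.078 = 15.630 g.
Weight fraction Ca = 15.630 / 268.453 = 0.0582.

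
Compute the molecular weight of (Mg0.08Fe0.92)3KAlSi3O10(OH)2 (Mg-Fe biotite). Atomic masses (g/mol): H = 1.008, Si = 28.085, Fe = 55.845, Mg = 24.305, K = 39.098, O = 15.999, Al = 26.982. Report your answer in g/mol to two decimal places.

M = 0.24×24.305 + 2.76×55.845 + 1×39.098 + 1×26.982 + 3×28.085 + 12×15.999 + 2×1.008

504.30 g/mol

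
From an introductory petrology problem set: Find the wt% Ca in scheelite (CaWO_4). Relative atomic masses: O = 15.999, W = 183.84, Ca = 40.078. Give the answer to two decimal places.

13.92 weight percent

Molar mass of CaWO_4: 1*40.078 + 1*183.84 + 4*15.999 = 287.914 g/mol.
Mass of Ca per formula unit: 1 × 40.078 = 40.078 g.
Weight fraction Ca = 40.078 / 287.914 = 0.1392.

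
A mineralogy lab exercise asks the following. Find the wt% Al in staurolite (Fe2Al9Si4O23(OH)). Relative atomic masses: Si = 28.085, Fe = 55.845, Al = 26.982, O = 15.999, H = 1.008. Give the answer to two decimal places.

Molar mass of Fe2Al9Si4O23(OH): 2*55.845 + 9*26.982 + 4*28.085 + 24*15.999 + 1*1.008 = 851.852 g/mol.
Mass of Al per formula unit: 9 × 26.982 = 242.838 g.
Weight fraction Al = 242.838 / 851.852 = 0.2851.

28.51 weight percent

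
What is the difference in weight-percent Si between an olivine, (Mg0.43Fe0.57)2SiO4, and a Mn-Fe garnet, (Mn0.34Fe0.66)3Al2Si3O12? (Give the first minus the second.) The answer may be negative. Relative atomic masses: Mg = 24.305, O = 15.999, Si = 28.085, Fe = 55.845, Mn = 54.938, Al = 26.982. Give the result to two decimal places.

Si in (Mg0.43Fe0.57)2SiO4: molar mass 176.647 g/mol; 1×28.085 = 28.085 g → 15.90 wt%.
Si in (Mn0.34Fe0.66)3Al2Si3O12: molar mass 496.817 g/mol; 3×28.085 = 84.255 g → 16.96 wt%.
Difference = 15.90 − 16.96 = -1.06 percentage points.

-1.06 percentage points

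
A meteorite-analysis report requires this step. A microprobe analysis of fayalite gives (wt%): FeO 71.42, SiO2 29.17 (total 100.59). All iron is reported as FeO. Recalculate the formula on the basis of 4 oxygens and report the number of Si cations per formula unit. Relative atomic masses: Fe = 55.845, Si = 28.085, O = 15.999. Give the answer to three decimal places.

FeO (M=71.844): mol = 0.99410; Fe = 0.99410, O = 0.99410.
SiO2 (M=60.083): mol = 0.48550; Si = 0.48550, O = 0.97100.
ΣO = 1.96510; factor = 4/ΣO = 2.03552.
Si apfu = 0.48550 × 2.03552 = 0.988.

0.988 Si apfu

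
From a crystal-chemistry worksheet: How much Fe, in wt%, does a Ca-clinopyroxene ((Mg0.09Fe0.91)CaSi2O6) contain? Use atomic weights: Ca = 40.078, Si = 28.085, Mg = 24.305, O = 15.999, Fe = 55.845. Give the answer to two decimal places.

Molar mass of (Mg0.09Fe0.91)CaSi2O6: 0.09*24.305 + 0.91*55.845 + 1*40.078 + 2*28.085 + 6*15.999 = 245.248 g/mol.
Mass of Fe per formula unit: 0.91 × 55.845 = 50.819 g.
Weight fraction Fe = 50.819 / 245.248 = 0.2072.

20.72 wt%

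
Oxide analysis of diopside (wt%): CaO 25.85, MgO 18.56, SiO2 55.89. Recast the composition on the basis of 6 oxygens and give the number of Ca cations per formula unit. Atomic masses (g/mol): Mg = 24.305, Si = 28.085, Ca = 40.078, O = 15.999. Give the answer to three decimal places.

0.994 Ca apfu

CaO: 25.85/56.077 = 0.46097 mol → 0.46097 mol Ca, 0.46097 mol O.
MgO: 18.56/40.304 = 0.46050 mol → 0.46050 mol Mg, 0.46050 mol O.
SiO2: 55.89/60.083 = 0.93021 mol → 0.93021 mol Si, 1.86042 mol O.
Total oxygen = 2.78189 mol. Normalization factor = 6/2.78189 = 2.15681.
Ca per 6 O = 0.46097 × 2.15681 = 0.994.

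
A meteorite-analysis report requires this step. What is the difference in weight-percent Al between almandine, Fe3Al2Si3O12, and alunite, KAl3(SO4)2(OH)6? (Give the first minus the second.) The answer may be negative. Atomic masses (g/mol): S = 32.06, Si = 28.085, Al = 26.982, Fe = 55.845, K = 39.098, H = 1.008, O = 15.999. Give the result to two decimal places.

-8.70 percentage points

First mineral: 53.964 g Al in 497.742 g formula = 10.84 wt% Al.
Second mineral: 80.946 g Al in 414.198 g formula = 19.54 wt% Al.
10.84% − 19.54% gives a difference of -8.70 percentage points.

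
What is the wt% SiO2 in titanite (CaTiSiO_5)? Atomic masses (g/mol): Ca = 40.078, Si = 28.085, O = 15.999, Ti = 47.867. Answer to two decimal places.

Formula mass = 196.025 g/mol.
1 Si → 1.0000 mol SiO2 per formula unit; M(SiO2) = 60.083, so SiO2 mass = 60.083 g.
60.083/196.025 × 100 = 30.65 wt%.

30.65 wt%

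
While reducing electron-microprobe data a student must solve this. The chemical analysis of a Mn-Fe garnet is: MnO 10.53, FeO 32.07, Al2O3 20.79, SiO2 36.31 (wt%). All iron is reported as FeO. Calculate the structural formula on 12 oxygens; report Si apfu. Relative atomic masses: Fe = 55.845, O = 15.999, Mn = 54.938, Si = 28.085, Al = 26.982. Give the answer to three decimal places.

MnO: 10.53/70.937 = 0.14844 mol → 0.14844 mol Mn, 0.14844 mol O.
FeO: 32.07/71.844 = 0.44638 mol → 0.44638 mol Fe, 0.44638 mol O.
Al2O3: 20.79/101.961 = 0.20390 mol → 0.40780 mol Al, 0.61170 mol O.
SiO2: 36.31/60.083 = 0.60433 mol → 0.60433 mol Si, 1.20866 mol O.
Total oxygen = 2.41518 mol. Normalization factor = 12/2.41518 = 4.96857.
Si per 12 O = 0.60433 × 4.96857 = 3.003.

3.003 Si apfu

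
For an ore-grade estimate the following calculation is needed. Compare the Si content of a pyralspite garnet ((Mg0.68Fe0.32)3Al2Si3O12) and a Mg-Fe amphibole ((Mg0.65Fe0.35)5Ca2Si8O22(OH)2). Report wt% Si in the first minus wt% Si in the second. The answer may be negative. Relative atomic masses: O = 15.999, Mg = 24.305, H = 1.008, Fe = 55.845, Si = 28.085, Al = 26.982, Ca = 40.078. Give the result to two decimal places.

First mineral: 84.255 g Si in 433.400 g formula = 19.44 wt% Si.
Second mineral: 224.680 g Si in 867.548 g formula = 25.90 wt% Si.
19.44% − 25.90% gives a difference of -6.46 percentage points.

-6.46 percentage points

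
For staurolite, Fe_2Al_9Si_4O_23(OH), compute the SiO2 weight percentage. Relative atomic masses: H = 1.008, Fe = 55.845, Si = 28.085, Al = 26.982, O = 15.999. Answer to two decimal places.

Molar mass of Fe_2Al_9Si_4O_23(OH) = 2*55.845 + 9*26.982 + 4*28.085 + 24*15.999 + 1*1.008 = 851.852 g/mol.
Each formula unit contains 4 Si, equivalent to 4/1 = 4.0000 mol SiO2.
M(SiO2) = 1×28.085 + 2×15.999 = 60.083 g/mol.
Mass of SiO2 per formula unit = 4.0000 × 60.083 = 240.332 g.
SiO2 wt% = 240.332 / 851.852 × 100 = 28.21%.

28.21 wt%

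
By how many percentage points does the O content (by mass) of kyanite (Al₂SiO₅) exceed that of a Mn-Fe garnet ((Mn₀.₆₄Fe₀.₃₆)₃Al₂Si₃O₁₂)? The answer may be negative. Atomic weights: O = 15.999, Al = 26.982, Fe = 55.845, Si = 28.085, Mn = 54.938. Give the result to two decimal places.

O in Al₂SiO₅: molar mass 162.044 g/mol; 5×15.999 = 79.995 g → 49.37 wt%.
O in (Mn₀.₆₄Fe₀.₃₆)₃Al₂Si₃O₁₂: molar mass 496.001 g/mol; 12×15.999 = 191.988 g → 38.71 wt%.
Difference = 49.37 − 38.71 = 10.66 percentage points.

10.66 percentage points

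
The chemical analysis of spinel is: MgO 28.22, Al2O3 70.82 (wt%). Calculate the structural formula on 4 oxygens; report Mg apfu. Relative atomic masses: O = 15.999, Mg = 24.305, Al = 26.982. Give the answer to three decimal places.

1.006 Mg apfu

28.22 wt% MgO ÷ 40.304 g/mol = 0.70018 mol, giving 0.70018 Mg and 0.70018 O.
70.82 wt% Al2O3 ÷ 101.961 g/mol = 0.69458 mol, giving 1.38916 Al and 2.08374 O.
Oxygen sums to 2.78392; scaling by 4/2.78392 = 1.43682 puts the formula on 4 O.
Mg: 0.70018 × 1.43682 = 1.006 atoms per formula unit.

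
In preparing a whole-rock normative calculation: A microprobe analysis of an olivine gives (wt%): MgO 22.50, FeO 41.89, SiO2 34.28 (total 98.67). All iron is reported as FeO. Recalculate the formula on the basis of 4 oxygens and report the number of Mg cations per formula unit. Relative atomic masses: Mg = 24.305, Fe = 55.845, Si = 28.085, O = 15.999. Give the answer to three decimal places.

MgO (M=40.304): mol = 0.55826; Mg = 0.55826, O = 0.55826.
FeO (M=71.844): mol = 0.58307; Fe = 0.58307, O = 0.58307.
SiO2 (M=60.083): mol = 0.57054; Si = 0.57054, O = 1.14108.
ΣO = 2.28241; factor = 4/ΣO = 1.75253.
Mg apfu = 0.55826 × 1.75253 = 0.978.

0.978 Mg apfu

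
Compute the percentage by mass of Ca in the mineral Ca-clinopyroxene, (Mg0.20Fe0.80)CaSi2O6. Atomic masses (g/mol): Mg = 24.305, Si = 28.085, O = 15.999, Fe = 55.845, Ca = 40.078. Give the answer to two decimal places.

Molar mass of (Mg0.20Fe0.80)CaSi2O6: 0.20×24.305 + 0.80×55.845 + 1×40.078 + 2×28.085 + 6×15.999 = 241.779 g/mol.
Mass of Ca per formula unit: 1 × 40.078 = 40.078 g.
Weight fraction Ca = 40.078 / 241.779 = 0.1658.

16.58 wt%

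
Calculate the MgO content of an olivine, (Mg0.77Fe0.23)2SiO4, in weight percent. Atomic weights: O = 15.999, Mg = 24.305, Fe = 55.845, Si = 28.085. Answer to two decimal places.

M((Mg0.77Fe0.23)2SiO4) = 155.199 g/mol; M(MgO) = 40.304 g/mol.
Moles MgO per formula unit = 1.54 Mg ÷ 1 = 1.5400.
MgO fraction = (1.5400 × 40.304) / 155.199 = 62.068/155.199 = 0.3999.

39.99 wt%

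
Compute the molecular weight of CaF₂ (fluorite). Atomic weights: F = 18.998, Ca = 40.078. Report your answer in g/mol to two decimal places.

78.07 g/mol

M = 1(40.078) + 2(18.998)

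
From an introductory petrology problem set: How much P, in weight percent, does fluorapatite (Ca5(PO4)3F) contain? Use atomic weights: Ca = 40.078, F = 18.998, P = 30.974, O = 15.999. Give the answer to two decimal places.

18.43 weight percent

Formula mass = 5·40.078 + 3·30.974 + 12·15.999 + 1·18.998 = 504.298 g/mol, of which 92.922 g is P.
So P makes up 92.922/504.298 = 0.1843 of the mass, i.e. 18.43%.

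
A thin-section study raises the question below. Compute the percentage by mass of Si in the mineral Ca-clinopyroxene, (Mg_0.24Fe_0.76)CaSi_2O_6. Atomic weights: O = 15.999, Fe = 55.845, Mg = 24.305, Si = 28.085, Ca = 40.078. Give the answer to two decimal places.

23.35 weight percent

M((Mg_0.24Fe_0.76)CaSi_2O_6) = 240.517 g/mol.
Si contributes 2 × 28.085 = 56.170 g per mole.
56.170/240.517 = 0.2335 → 23.35%.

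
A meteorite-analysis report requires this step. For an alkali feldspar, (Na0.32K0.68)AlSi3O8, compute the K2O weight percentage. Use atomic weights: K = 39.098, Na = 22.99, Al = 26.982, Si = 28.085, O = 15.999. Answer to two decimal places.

11.72 wt%

Formula mass = 273.172 g/mol.
0.68 K → 0.3400 mol K2O per formula unit; M(K2O) = 94.195, so K2O mass = 32.026 g.
32.026/273.172 × 100 = 11.72 wt%.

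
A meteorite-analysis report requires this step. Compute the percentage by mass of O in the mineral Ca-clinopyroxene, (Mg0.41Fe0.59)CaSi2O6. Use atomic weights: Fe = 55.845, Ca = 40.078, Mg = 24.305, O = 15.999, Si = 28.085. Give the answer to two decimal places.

Formula mass = 0.41×24.305 + 0.59×55.845 + 1×40.078 + 2×28.085 + 6×15.999 = 235.156 g/mol, of which 95.994 g is O.
So O makes up 95.994/235.156 = 0.4082 of the mass, i.e. 40.82%.

40.82 weight percent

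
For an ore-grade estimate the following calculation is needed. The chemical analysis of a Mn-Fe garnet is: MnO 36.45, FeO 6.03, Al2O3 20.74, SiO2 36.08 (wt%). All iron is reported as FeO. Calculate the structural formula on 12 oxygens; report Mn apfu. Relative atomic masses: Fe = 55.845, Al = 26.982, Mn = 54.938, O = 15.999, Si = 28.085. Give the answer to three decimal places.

2.560 Mn apfu

MnO: 36.45/70.937 = 0.51384 mol → 0.51384 mol Mn, 0.51384 mol O.
FeO: 6.03/71.844 = 0.08393 mol → 0.08393 mol Fe, 0.08393 mol O.
Al2O3: 20.74/101.961 = 0.20341 mol → 0.40682 mol Al, 0.61023 mol O.
SiO2: 36.08/60.083 = 0.60050 mol → 0.60050 mol Si, 1.20100 mol O.
Total oxygen = 2.40900 mol. Normalization factor = 12/2.40900 = 4.98132.
Mn per 12 O = 0.51384 × 4.98132 = 2.560.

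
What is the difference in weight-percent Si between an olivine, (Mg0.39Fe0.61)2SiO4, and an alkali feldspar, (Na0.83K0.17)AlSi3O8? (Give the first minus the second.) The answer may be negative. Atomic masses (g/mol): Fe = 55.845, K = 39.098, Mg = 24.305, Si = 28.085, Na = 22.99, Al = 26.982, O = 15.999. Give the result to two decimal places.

-16.12 percentage points

First mineral: 28.085 g Si in 179.170 g formula = 15.68 wt% Si.
Second mineral: 84.255 g Si in 264.957 g formula = 31.80 wt% Si.
15.68% − 31.80% gives a difference of -16.12 percentage points.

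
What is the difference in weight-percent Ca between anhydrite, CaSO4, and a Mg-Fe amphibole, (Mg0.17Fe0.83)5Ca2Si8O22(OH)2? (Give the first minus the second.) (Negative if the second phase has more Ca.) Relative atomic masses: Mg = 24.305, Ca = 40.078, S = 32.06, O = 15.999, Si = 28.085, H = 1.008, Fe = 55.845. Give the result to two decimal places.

20.94 percentage points

First mineral: 40.078 g Ca in 136.134 g formula = 29.44 wt% Ca.
Second mineral: 80.156 g Ca in 943.244 g formula = 8.50 wt% Ca.
29.44% − 8.50% gives a difference of 20.94 percentage points.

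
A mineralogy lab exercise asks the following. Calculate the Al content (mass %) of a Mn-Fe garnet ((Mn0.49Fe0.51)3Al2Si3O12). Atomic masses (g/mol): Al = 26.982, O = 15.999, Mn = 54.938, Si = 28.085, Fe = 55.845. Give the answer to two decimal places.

M((Mn0.49Fe0.51)3Al2Si3O12) = 496.409 g/mol.
Al contributes 2 × 26.982 = 53.964 g per mole.
53.964/496.409 = 0.1087 → 10.87%.

10.87 mass %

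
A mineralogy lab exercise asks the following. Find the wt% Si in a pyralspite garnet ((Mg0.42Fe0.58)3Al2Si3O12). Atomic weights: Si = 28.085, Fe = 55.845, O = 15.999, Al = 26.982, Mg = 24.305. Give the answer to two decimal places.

Molar mass of (Mg0.42Fe0.58)3Al2Si3O12: 1.26×24.305 + 1.74×55.845 + 2×26.982 + 3×28.085 + 12×15.999 = 458.002 g/mol.
Mass of Si per formula unit: 3 × 28.085 = 84.255 g.
Weight fraction Si = 84.255 / 458.002 = 0.1840.

18.40 wt%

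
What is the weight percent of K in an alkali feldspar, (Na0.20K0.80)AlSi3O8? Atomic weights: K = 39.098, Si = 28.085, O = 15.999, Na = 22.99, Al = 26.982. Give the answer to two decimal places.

11.37 weight percent

Formula mass = 0.20·22.99 + 0.80·39.098 + 1·26.982 + 3·28.085 + 8·15.999 = 275.105 g/mol, of which 31.278 g is K.
So K makes up 31.278/275.105 = 0.1137 of the mass, i.e. 11.37%.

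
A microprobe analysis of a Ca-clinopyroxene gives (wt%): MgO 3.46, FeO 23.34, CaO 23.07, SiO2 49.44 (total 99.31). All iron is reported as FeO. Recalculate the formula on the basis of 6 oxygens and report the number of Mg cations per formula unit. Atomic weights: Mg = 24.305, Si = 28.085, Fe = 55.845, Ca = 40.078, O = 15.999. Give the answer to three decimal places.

0.209 Mg apfu

MgO: 3.46/40.304 = 0.08585 mol → 0.08585 mol Mg, 0.08585 mol O.
FeO: 23.34/71.844 = 0.32487 mol → 0.32487 mol Fe, 0.32487 mol O.
CaO: 23.07/56.077 = 0.41140 mol → 0.41140 mol Ca, 0.41140 mol O.
SiO2: 49.44/60.083 = 0.82286 mol → 0.82286 mol Si, 1.64572 mol O.
Total oxygen = 2.46784 mol. Normalization factor = 6/2.46784 = 2.43128.
Mg per 6 O = 0.08585 × 2.43128 = 0.209.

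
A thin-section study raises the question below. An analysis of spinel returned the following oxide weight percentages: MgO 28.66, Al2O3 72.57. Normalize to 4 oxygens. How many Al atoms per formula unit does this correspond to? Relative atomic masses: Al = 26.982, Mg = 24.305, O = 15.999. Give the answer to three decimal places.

MgO (M=40.304): mol = 0.71110; Mg = 0.71110, O = 0.71110.
Al2O3 (M=101.961): mol = 0.71174; Al = 1.42348, O = 2.13522.
ΣO = 2.84632; factor = 4/ΣO = 1.40532.
Al apfu = 1.42348 × 1.40532 = 2.000.

2.000 Al apfu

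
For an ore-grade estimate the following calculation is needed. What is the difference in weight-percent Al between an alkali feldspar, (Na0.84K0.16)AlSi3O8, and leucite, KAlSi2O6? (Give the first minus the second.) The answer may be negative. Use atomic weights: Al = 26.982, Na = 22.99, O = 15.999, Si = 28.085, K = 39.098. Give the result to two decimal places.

M((Na0.84K0.16)AlSi3O8) = 264.796 g/mol, so wt% Al = 26.982/264.796 × 100 = 10.19%.
M(KAlSi2O6) = 218.244 g/mol, so wt% Al = 26.982/218.244 × 100 = 12.36%.
10.19 − 12.36 = -2.17 pp.

-2.17 percentage points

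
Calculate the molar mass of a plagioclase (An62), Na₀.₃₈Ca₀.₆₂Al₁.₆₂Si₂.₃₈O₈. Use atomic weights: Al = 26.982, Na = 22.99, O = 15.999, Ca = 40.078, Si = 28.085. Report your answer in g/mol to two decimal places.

272.13 g/mol

The formula mass is the sum 0.38·22.99 + 0.62·40.078 + 1.62·26.982 + 2.38·28.085 + 8·15.999.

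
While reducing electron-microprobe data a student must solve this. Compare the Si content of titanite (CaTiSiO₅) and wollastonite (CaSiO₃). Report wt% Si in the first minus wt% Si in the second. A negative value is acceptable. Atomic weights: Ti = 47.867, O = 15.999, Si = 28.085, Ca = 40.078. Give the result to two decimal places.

First mineral: 28.085 g Si in 196.025 g formula = 14.33 wt% Si.
Second mineral: 28.085 g Si in 116.160 g formula = 24.18 wt% Si.
14.33% − 24.18% gives a difference of -9.85 percentage points.

-9.85 percentage points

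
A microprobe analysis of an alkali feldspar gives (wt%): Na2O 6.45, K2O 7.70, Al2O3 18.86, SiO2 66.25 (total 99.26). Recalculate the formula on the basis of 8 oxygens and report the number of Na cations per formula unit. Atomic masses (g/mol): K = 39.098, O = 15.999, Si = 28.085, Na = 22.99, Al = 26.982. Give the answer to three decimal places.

0.565 Na apfu

Na2O (M=61.979): mol = 0.10407; Na = 0.20814, O = 0.10407.
K2O (M=94.195): mol = 0.08175; K = 0.16350, O = 0.08175.
Al2O3 (M=101.961): mol = 0.18497; Al = 0.36994, O = 0.55491.
SiO2 (M=60.083): mol = 1.10264; Si = 1.10264, O = 2.20528.
ΣO = 2.94601; factor = 8/ΣO = 2.71554.
Na apfu = 0.20814 × 2.71554 = 0.565.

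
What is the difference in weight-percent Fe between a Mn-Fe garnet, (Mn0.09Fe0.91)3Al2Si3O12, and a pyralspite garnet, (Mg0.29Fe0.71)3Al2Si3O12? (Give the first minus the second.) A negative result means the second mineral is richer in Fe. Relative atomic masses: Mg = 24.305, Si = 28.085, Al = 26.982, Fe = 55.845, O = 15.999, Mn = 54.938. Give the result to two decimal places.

5.35 percentage points

Fe in (Mn0.09Fe0.91)3Al2Si3O12: molar mass 497.497 g/mol; 2.73×55.845 = 152.457 g → 30.64 wt%.
Fe in (Mg0.29Fe0.71)3Al2Si3O12: molar mass 470.302 g/mol; 2.13×55.845 = 118.950 g → 25.29 wt%.
Difference = 30.64 − 25.29 = 5.35 percentage points.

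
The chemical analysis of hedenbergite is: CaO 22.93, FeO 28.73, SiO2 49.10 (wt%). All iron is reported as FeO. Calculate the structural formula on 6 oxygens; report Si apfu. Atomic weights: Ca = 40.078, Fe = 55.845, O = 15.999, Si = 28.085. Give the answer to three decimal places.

2.007 Si apfu

22.93 wt% CaO ÷ 56.077 g/mol = 0.40890 mol, giving 0.40890 Ca and 0.40890 O.
28.73 wt% FeO ÷ 71.844 g/mol = 0.39989 mol, giving 0.39989 Fe and 0.39989 O.
49.10 wt% SiO2 ÷ 60.083 g/mol = 0.81720 mol, giving 0.81720 Si and 1.63440 O.
Oxygen sums to 2.44319; scaling by 6/2.44319 = 2.45581 puts the formula on 6 O.
Si: 0.81720 × 2.45581 = 2.007 atoms per formula unit.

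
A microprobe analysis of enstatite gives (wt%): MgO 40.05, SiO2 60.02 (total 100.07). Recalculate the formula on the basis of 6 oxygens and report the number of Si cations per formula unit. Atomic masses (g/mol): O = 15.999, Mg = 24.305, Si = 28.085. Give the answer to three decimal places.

2.004 Si apfu

MgO: 40.05/40.304 = 0.99370 mol → 0.99370 mol Mg, 0.99370 mol O.
SiO2: 60.02/60.083 = 0.99895 mol → 0.99895 mol Si, 1.99790 mol O.
Total oxygen = 2.99160 mol. Normalization factor = 6/2.99160 = 2.00562.
Si per 6 O = 0.99895 × 2.00562 = 2.004.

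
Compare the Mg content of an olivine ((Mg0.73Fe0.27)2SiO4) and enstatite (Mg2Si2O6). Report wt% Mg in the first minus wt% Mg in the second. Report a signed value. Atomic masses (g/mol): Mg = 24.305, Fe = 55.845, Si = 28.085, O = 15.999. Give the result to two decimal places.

-1.71 percentage points

M((Mg0.73Fe0.27)2SiO4) = 157.723 g/mol, so wt% Mg = 35.485/157.723 × 100 = 22.50%.
M(Mg2Si2O6) = 200.774 g/mol, so wt% Mg = 48.610/200.774 × 100 = 24.21%.
22.50 − 24.21 = -1.71 pp.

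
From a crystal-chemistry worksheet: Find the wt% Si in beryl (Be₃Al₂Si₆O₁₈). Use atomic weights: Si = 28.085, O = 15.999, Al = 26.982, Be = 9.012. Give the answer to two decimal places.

Formula mass = 3×9.012 + 2×26.982 + 6×28.085 + 18×15.999 = 537.492 g/mol, of which 168.510 g is Si.
So Si makes up 168.510/537.492 = 0.3135 of the mass, i.e. 31.35%.

31.35 weight percent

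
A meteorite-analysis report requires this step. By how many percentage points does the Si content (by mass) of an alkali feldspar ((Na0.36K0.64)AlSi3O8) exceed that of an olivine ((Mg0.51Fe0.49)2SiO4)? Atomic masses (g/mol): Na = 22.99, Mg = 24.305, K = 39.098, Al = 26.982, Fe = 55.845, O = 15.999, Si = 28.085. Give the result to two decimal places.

14.55 percentage points

Si in (Na0.36K0.64)AlSi3O8: molar mass 272.528 g/mol; 3×28.085 = 84.255 g → 30.92 wt%.
Si in (Mg0.51Fe0.49)2SiO4: molar mass 171.600 g/mol; 1×28.085 = 28.085 g → 16.37 wt%.
Difference = 30.92 − 16.37 = 14.55 percentage points.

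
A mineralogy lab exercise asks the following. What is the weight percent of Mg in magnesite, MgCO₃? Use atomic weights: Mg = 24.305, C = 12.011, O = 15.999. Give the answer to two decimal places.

28.83 mass %

M(MgCO₃) = 84.313 g/mol.
Mg contributes 1 × 24.305 = 24.305 g per mole.
24.305/84.313 = 0.2883 → 28.83%.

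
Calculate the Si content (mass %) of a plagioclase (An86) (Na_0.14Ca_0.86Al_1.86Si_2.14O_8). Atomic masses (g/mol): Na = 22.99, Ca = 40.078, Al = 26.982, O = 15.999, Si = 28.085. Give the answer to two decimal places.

21.78 mass %

M(Na_0.14Ca_0.86Al_1.86Si_2.14O_8) = 275.966 g/mol.
Si contributes 2.14 × 28.085 = 60.102 g per mole.
60.102/275.966 = 0.2178 → 21.78%.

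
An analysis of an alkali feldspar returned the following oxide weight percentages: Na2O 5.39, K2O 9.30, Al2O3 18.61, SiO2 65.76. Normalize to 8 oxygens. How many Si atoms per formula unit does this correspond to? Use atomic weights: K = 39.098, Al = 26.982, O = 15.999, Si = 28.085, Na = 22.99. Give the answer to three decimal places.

Na2O (M=61.979): mol = 0.08696; Na = 0.17392, O = 0.08696.
K2O (M=94.195): mol = 0.09873; K = 0.19746, O = 0.09873.
Al2O3 (M=101.961): mol = 0.18252; Al = 0.36504, O = 0.54756.
SiO2 (M=60.083): mol = 1.09449; Si = 1.09449, O = 2.18898.
ΣO = 2.92223; factor = 8/ΣO = 2.73764.
Si apfu = 1.09449 × 2.73764 = 2.996.

2.996 Si apfu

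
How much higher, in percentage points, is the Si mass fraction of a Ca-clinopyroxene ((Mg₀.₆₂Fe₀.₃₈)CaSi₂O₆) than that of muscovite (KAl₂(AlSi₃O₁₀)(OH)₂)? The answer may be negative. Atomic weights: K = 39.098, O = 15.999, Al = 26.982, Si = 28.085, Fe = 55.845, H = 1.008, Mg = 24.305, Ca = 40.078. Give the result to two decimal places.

M((Mg₀.₆₂Fe₀.₃₈)CaSi₂O₆) = 228.532 g/mol, so wt% Si = 56.170/228.532 × 100 = 24.58%.
M(KAl₂(AlSi₃O₁₀)(OH)₂) = 398.303 g/mol, so wt% Si = 84.255/398.303 × 100 = 21.15%.
24.58 − 21.15 = 3.43 pp.

3.43 percentage points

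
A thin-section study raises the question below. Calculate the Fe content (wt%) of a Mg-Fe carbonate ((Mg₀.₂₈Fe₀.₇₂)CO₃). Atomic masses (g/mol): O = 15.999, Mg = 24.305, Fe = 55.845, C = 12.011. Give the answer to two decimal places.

M((Mg₀.₂₈Fe₀.₇₂)CO₃) = 107.022 g/mol.
Fe contributes 0.72 × 55.845 = 40.208 g per mole.
40.208/107.022 = 0.3757 → 37.57%.

37.57 wt%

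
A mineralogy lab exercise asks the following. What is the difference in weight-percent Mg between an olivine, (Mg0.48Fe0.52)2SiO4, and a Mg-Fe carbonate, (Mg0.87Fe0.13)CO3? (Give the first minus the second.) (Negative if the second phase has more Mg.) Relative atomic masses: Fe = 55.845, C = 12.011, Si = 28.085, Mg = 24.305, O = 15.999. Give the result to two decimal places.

Mg in (Mg0.48Fe0.52)2SiO4: molar mass 173.493 g/mol; 0.96×24.305 = 23.333 g → 13.45 wt%.
Mg in (Mg0.87Fe0.13)CO3: molar mass 88.413 g/mol; 0.87×24.305 = 21.145 g → 23.92 wt%.
Difference = 13.45 − 23.92 = -10.47 percentage points.

-10.47 percentage points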